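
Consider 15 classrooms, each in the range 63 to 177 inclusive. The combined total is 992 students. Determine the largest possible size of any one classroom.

To make one classroom as large as possible, make the other 14 as small as possible.
The other 14 contribute at least 14 × 63 = 882, leaving at most 992 − 882 = 110.
Since 110 ≤ 177, this is achievable: one at 110 and 14 at 63.

110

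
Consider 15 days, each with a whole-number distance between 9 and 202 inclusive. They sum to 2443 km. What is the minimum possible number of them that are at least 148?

If only k of them are at least 148, the other 15 − k are at most 147, so the total is at most k·202 + (15 − k)·147.
This must reach 2443, so k·202 + (15 − k)·147 ≥ 2443, giving k ≥ 5.
Exactly 5 works: 5 values at 202 and 10 at 147 total 2480; lower one of the high values by 37 (still ≥ 148) to hit 2443.

5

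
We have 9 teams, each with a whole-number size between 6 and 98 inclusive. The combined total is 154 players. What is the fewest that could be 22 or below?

4

Let j be the number exceeding 22. Then the total is ≥ 23·j + 6·(9 − j) = 54 + 17j.
So 17j ≤ 100 and j ≤ 5; hence at least 9 − 5 = 4 are ≤ 22.
Exactly 4 works: 4 values at 6 and 5 at 23 total 139; raise one of the low values by 15 (still ≤ 22) to hit 154.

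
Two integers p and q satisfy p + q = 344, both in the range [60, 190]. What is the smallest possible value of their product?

29260

Since p + q is fixed, pushing one of them to its bound minimizes the product.
The extreme feasible split is p = 154, q = 190, giving pq = 29260.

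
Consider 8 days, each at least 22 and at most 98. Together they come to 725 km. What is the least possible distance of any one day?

Minimizing one value means maximizing the remaining 7.
The other 7 contribute at most 7 × 98 = 686, leaving at least 725 − 686 = 39.
Since 39 ≥ 22, this is achievable: one at 39 and 7 at 98.

39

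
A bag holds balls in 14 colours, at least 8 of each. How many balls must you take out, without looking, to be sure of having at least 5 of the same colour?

57

In the worst case you draw 4 of each of the 14 colours: 14 × 4 = 56.
One more forces 5 of some colour, so 56 + 1 = 57.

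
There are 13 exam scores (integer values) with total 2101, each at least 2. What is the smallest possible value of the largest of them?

Some value must be at least ⌈2101/13⌉ = 162, since 13 × 161 = 2093 < 2101.
Taking 5 copies of 161 and 8 copies of 162 gives exactly 2101, so 162 is attained.

162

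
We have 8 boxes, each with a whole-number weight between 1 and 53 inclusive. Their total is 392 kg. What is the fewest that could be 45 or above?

Each value short of 45 is at most 44, costing at least 53 − 44 = 9 against the maximum total of 424.
We can afford to lose at most 424 − 392 = 32, so at most ⌊32/9⌋ = 3 fall short, and at least 5 are ≥ 45.
Exactly 5 works: 5 values at 53 and 3 at 44 total 397; lower one of the high values by 5 (still ≥ 45) to hit 392.

5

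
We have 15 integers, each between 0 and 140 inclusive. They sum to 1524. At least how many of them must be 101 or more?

If only k of them are at least 101, the other 15 − k are at most 100, so the total is at most k·140 + (15 − k)·100.
This must reach 1524, so k·140 + (15 − k)·100 ≥ 1524, giving k ≥ 1.
Exactly 1 works: 1 value at 140 and 14 at 100 total 1540; lower one of the high values by 16 (still ≥ 101) to hit 1524.

1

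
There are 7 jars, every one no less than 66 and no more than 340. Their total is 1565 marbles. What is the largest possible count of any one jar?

340

Maximizing one value means minimizing the remaining 6.
The other 6 contribute at least 6 × 66 = 396, leaving at most 1565 − 396 = 1169.
But each jar is capped at 340, so the maximum is 340.
Achievable: one at 340 and the other 6 totalling 1225, which fits since 6 × 66 ≤ 1225 ≤ 6 × 340.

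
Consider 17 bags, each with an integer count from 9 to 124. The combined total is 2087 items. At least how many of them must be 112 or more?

16

Each value short of 112 is at most 111, costing at least 124 − 111 = 13 against the maximum total of 2108.
We can afford to lose at most 2108 − 2087 = 21, so at most ⌊21/13⌋ = 1 fall short, and at least 16 are ≥ 112.
Exactly 16 works: 16 values at 124 and 1 at 111 total 2095; lower one of the high values by 8 (still ≥ 112) to hit 2087.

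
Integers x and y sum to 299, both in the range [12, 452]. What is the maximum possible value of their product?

22350

xy = x(299 − x) is maximized when x is as near 299/2 as the bounds allow.
Taking x = 149 and y = 150 (both in [12, 452]) gives xy = 22350.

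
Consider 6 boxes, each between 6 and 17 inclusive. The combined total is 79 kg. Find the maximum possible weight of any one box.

To make one box as large as possible, make the other 5 as small as possible.
The other 5 contribute at least 5 × 6 = 30, leaving at most 79 − 30 = 49.
But each box is capped at 17, so the maximum is 17.
Achievable: one at 17 and the other 5 totalling 62, which fits since 5 × 6 ≤ 62 ≤ 5 × 17.

17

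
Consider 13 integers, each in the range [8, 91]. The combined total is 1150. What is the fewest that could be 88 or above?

5

If only k of them are at least 88, the other 13 − k are at most 87, so the total is at most k·91 + (13 − k)·87.
This must reach 1150, so k·91 + (13 − k)·87 ≥ 1150, giving k ≥ 5.
Exactly 5 works: 5 values at 91 and 8 at 87 total 1151; lower one of the high values by 1 (still ≥ 88) to hit 1150.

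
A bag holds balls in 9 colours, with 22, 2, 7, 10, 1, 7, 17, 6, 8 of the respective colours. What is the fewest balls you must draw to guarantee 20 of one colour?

In the worst case you take as many as possible of each colour without reaching 20: 19 + 2 + 7 + 10 + 1 + 7 + 17 + 6 + 8 = 77.
The next one must give 20 of some colour, so 77 + 1 = 78.

78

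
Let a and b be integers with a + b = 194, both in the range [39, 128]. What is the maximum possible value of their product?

9409

ab = a(194 − a) is maximized when a is as near 194/2 as the bounds allow.
Taking a = 97 and b = 97 (both in [39, 128]) gives ab = 9409.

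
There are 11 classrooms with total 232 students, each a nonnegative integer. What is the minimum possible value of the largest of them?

22

The average is 232/11 > 21, so not all 11 can be 21 or less; the largest is ≥ 22.
Equality holds with 1 value of 22 and 10 values of 21.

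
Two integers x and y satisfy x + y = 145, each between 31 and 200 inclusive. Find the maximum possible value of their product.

With x + y fixed, xy peaks when the two are closest together.
Taking x = 72 and y = 73 (both in [31, 200]) gives xy = 5256.

5256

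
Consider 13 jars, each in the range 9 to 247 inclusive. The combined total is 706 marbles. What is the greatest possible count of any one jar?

247

Maximizing one value means minimizing the remaining 12.
The other 12 contribute at least 12 × 9 = 108, leaving at most 706 − 108 = 598.
But each jar is capped at 247, so the maximum is 247.
Achievable: one at 247 and the other 12 totalling 459, which fits since 12 × 9 ≤ 459 ≤ 12 × 247.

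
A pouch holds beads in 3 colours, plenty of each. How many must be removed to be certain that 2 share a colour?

4

In the worst case you draw 1 of each of the 3 colours: 3 × 1 = 3.
One more forces 2 of some colour, so 3 + 1 = 4.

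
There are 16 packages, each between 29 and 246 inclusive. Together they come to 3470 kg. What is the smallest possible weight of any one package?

Minimizing one value means maximizing the remaining 15.
The other 15 can take up 15 × 246 = 3690 ≥ 3470 − 29, so one package can sit at its floor of 29.
Achievable: one at 29 and the other 15 totalling 3441, which fits since 15 × 29 ≤ 3441 ≤ 15 × 246.

29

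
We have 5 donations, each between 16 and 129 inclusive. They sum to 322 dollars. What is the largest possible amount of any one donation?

To make one donation as large as possible, make the other 4 as small as possible.
The other 4 contribute at least 4 × 16 = 64, leaving at most 322 − 64 = 258.
But each donation is capped at 129, so the maximum is 129.
Achievable: one at 129 and the other 4 totalling 193, which fits since 4 × 16 ≤ 193 ≤ 4 × 129.

129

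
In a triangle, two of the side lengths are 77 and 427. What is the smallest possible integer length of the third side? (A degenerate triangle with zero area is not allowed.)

The third side must exceed |77 − 427| = 350.
The smallest integer above 350 is 351.

351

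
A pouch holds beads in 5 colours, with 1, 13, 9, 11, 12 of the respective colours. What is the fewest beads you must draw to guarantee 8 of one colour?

30

In the worst case you take as many as possible of each colour without reaching 8: 1 + 7 + 7 + 7 + 7 = 29.
The next one must give 8 of some colour, so 29 + 1 = 30.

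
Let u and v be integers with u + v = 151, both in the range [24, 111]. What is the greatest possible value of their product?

5700

uv = u(151 − u) is maximized when u is as near 151/2 as the bounds allow.
Taking u = 75 and v = 76 (both in [24, 111]) gives uv = 5700.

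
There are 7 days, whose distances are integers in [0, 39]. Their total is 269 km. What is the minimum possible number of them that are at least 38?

5

Suppose at most 7 − j of them reach 38; then j values are ≤ 37 and the rest ≤ 39.
The total is then ≤ 37·j + 39·(7 − j) = 273 − 2j. For this to be ≥ 269 we need j ≤ 2, so at least 7 − 2 = 5 must reach 38.
Exactly 5 works: 5 values at 39 and 2 at 37 total 269.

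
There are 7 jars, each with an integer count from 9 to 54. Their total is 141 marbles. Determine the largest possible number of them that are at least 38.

Suppose k of them are at least 38. Those contribute at least 38 each and the other 7 − k at least 9 each.
So the total is at least 38k + 9(7 − k) = 63 + 29k. This must be ≤ 141, giving k ≤ 2.
k = 2 is achieved by 2 values at 38 and 5 at 9, total 121; add 20 to one value (staying below 38) to reach 141.

2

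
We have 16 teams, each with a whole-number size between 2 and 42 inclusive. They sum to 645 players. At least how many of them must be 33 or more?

Each value short of 33 is at most 32, costing at least 42 − 32 = 10 against the maximum total of 672.
We can afford to lose at most 672 − 645 = 27, so at most ⌊27/10⌋ = 2 fall short, and at least 14 are ≥ 33.
Exactly 14 works: 14 values at 42 and 2 at 32 total 652; lower one of the high values by 7 (still ≥ 33) to hit 645.

14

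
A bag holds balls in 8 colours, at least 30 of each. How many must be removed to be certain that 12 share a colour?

You could draw 11 of every colour without reaching 12 of any — 88 in all.
One more forces 12 of some colour, so 88 + 1 = 89.

89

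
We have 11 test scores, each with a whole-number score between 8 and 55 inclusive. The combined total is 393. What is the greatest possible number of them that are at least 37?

10

If k of the values are ≥ 37, the total is ≥ 37k + 8(11 − k).
Setting 37k + 8(11 − k) ≤ 393 gives 29k ≤ 305, so k ≤ 10.
k = 10 is achieved by 10 values at 37 and 1 at 8, total 378; add 15 to one value (staying below 37) to reach 393.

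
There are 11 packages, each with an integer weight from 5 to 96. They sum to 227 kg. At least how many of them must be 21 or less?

Each value above 21 is at least 22, contributing at least 22 − 5 = 17 above the floor 5.
The sum exceeds the floor total 55 by 172, so at most ⌊172/17⌋ = 10 exceed 21, and at least 1 are ≤ 21.
Exactly 1 works: 1 value at 5 and 10 at 22 total 225; raise one of the low values by 2 (still ≤ 21) to hit 227.

1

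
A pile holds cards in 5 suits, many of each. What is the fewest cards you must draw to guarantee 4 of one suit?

You could draw 3 of every suit without reaching 4 of any — 15 in all.
One more forces 4 of some suit, so 15 + 1 = 16.

16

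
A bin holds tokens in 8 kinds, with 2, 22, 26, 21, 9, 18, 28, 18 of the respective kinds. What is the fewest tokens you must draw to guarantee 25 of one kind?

139

In the worst case you take as many as possible of each kind without reaching 25: 2 + 22 + 24 + 21 + 9 + 18 + 24 + 18 = 138.
The next one must give 25 of some kind, so 138 + 1 = 139.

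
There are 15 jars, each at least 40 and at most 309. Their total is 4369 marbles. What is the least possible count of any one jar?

Minimizing one value means maximizing the remaining 14.
The other 14 contribute at most 14 × 309 = 4326, leaving at least 4369 − 4326 = 43.
Since 43 ≥ 40, this is achievable: one at 43 and 14 at 309.

43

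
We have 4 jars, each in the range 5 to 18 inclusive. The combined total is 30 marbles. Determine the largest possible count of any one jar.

To make one jar as large as possible, make the other 3 as small as possible.
The other 3 contribute at least 3 × 5 = 15, leaving at most 30 − 15 = 15.
Since 15 ≤ 18, this is achievable: one at 15 and 3 at 5.

15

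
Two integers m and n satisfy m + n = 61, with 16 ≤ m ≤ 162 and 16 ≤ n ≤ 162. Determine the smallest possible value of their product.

720

mn = m(61 − m) is concave in m, so over [16, 45] it is minimized at an endpoint.
The extreme feasible split is m = 16, n = 45, giving mn = 720.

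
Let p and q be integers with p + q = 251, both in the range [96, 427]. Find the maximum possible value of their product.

15750

pq = p(251 − p) is maximized when p is as near 251/2 as the bounds allow.
Taking p = 125 and q = 126 (both in [96, 427]) gives pq = 15750.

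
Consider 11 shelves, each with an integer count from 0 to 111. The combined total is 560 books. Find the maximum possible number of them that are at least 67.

8

If k of the values are ≥ 67, the total is ≥ 67k + 0(11 − k).
Setting 67k + 0(11 − k) ≤ 560 gives 67k ≤ 560, so k ≤ 8.
k = 8 is achieved by 8 values at 67 and 3 at 0, total 536; add 24 to one value (staying below 67) to reach 560.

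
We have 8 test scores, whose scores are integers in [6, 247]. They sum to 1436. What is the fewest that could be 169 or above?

2

Suppose at most 8 − j of them reach 169; then j values are ≤ 168 and the rest ≤ 247.
The total is then ≤ 168·j + 247·(8 − j) = 1976 − 79j. For this to be ≥ 1436 we need j ≤ 6, so at least 8 − 6 = 2 must reach 169.
Exactly 2 works: 2 values at 247 and 6 at 168 total 1502; lower one of the high values by 66 (still ≥ 169) to hit 1436.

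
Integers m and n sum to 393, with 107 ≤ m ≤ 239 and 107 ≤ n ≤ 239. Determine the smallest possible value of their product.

36806

mn = m(393 − m) is concave in m, so over [154, 239] it is minimized at an endpoint.
The extreme feasible split is m = 154, n = 239, giving mn = 36806.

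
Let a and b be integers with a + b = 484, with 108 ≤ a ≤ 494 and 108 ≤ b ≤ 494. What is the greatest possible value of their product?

58564

With a + b fixed, ab peaks when the two are closest together.
Taking a = 242 and b = 242 (both in [108, 494]) gives ab = 58564.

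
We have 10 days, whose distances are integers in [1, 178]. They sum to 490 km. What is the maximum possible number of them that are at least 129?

If k of the values are ≥ 129, the total is ≥ 129k + 1(10 − k).
Setting 129k + 1(10 − k) ≤ 490 gives 128k ≤ 480, so k ≤ 3.
k = 3 is achieved by 3 values at 129 and 7 at 1, total 394; add 96 to one value (staying below 129) to reach 490.

3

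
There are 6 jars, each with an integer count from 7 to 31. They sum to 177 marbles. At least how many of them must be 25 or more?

5

If only k of them are at least 25, the other 6 − k are at most 24, so the total is at most k·31 + (6 − k)·24.
This must reach 177, so k·31 + (6 − k)·24 ≥ 177, giving k ≥ 5.
Exactly 5 works: 5 values at 31 and 1 at 24 total 179; lower one of the high values by 2 (still ≥ 25) to hit 177.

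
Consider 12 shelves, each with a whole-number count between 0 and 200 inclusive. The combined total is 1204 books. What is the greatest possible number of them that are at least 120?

10

Suppose k of them are at least 120. Those contribute at least 120 each and the other 12 − k at least 0 each.
So the total is at least 120k + 0(12 − k) = 0 + 120k. This must be ≤ 1204, giving k ≤ 10.
k = 10 is achieved by 10 values at 120 and 2 at 0, total 1200; add 4 to one value (staying below 120) to reach 1204.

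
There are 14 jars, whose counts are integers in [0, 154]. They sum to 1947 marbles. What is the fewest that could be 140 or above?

1

Suppose at most 14 − j of them reach 140; then j values are ≤ 139 and the rest ≤ 154.
The total is then ≤ 139·j + 154·(14 − j) = 2156 − 15j. For this to be ≥ 1947 we need j ≤ 13, so at least 14 − 13 = 1 must reach 140.
Exactly 1 works: 1 value at 154 and 13 at 139 total 1961; lower one of the high values by 14 (still ≥ 140) to hit 1947.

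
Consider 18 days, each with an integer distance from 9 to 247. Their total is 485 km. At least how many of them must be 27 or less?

Let j be the number exceeding 27. Then the total is ≥ 28·j + 9·(18 − j) = 162 + 19j.
So 19j ≤ 323 and j ≤ 17; hence at least 18 − 17 = 1 are ≤ 27.
Exactly 1 works: 1 value at 9 and 17 at 28 total 485.

1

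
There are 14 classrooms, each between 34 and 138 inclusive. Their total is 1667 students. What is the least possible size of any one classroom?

Minimizing one value means maximizing the remaining 13.
The other 13 can take up 13 × 138 = 1794 ≥ 1667 − 34, so one classroom can sit at its floor of 34.
Achievable: one at 34 and the other 13 totalling 1633, which fits since 13 × 34 ≤ 1633 ≤ 13 × 138.

34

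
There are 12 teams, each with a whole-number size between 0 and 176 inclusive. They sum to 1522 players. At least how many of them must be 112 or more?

Suppose at most 12 − j of them reach 112; then j values are ≤ 111 and the rest ≤ 176.
The total is then ≤ 111·j + 176·(12 − j) = 2112 − 65j. For this to be ≥ 1522 we need j ≤ 9, so at least 12 − 9 = 3 must reach 112.
Exactly 3 works: 3 values at 176 and 9 at 111 total 1527; lower one of the high values by 5 (still ≥ 112) to hit 1522.

3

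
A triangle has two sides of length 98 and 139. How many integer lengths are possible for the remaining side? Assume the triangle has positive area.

The triangle inequality gives |98 − 139| < c < 98 + 139, i.e. 41 < c < 237.
So c can be any integer from 42 to 236: 195 values.

195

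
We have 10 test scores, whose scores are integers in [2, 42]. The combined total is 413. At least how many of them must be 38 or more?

Each value short of 38 is at most 37, costing at least 42 − 37 = 5 against the maximum total of 420.
We can afford to lose at most 420 − 413 = 7, so at most ⌊7/5⌋ = 1 fall short, and at least 9 are ≥ 38.
Exactly 9 works: 9 values at 42 and 1 at 37 total 415; lower one of the high values by 2 (still ≥ 38) to hit 413.

9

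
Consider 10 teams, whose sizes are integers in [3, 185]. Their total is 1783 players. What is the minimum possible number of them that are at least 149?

9

Each value short of 149 is at most 148, costing at least 185 − 148 = 37 against the maximum total of 1850.
We can afford to lose at most 1850 − 1783 = 67, so at most ⌊67/37⌋ = 1 fall short, and at least 9 are ≥ 149.
Exactly 9 works: 9 values at 185 and 1 at 148 total 1813; lower one of the high values by 30 (still ≥ 149) to hit 1783.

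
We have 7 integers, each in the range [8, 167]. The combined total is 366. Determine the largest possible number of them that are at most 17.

Suppose k of them are at most 17. Those contribute at most 17 each and the rest at most 167 each.
So the total is at most 17k + 167(7 − k) = 1169 − 150k. This must still be ≥ 366, so k ≤ 5.
k = 5 is achieved by 5 values at 17 and 2 at 167, total 419; lower one of the 167's by 53 (still > 17) to reach 366.

5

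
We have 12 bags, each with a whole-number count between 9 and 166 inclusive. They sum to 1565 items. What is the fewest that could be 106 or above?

If only k of them are at least 106, the other 12 − k are at most 105, so the total is at most k·166 + (12 − k)·105.
This must reach 1565, so k·166 + (12 − k)·105 ≥ 1565, giving k ≥ 5.
Exactly 5 works: 5 values at 166 and 7 at 105 total 1565.

5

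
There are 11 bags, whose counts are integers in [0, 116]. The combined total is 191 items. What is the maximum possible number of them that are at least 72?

With k values at 72 or above and the rest at least 0, the sum is at least 0 + 72k.
Since the sum is 191, we need 72k ≤ 191, i.e. k ≤ 2.
k = 2 is achieved by 2 values at 72 and 9 at 0, total 144; add 47 to one value (staying below 72) to reach 191.

2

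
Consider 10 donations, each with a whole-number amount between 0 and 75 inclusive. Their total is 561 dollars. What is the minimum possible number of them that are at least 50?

3

If only k of them are at least 50, the other 10 − k are at most 49, so the total is at most k·75 + (10 − k)·49.
This must reach 561, so k·75 + (10 − k)·49 ≥ 561, giving k ≥ 3.
Exactly 3 works: 3 values at 75 and 7 at 49 total 568; lower one of the high values by 7 (still ≥ 50) to hit 561.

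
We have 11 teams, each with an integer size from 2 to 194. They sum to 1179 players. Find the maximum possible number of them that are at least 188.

With k values at 188 or above and the rest at least 2, the sum is at least 22 + 186k.
Since the sum is 1179, we need 186k ≤ 1157, i.e. k ≤ 6.
k = 6 is achieved by 6 values at 188 and 5 at 2, total 1138; add 41 to one value (staying below 188) to reach 1179.

6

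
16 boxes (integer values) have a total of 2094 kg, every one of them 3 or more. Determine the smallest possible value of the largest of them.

131

Some value must be at least ⌈2094/16⌉ = 131, since 16 × 130 = 2080 < 2094.
Equality holds with 14 values of 131 and 2 values of 130.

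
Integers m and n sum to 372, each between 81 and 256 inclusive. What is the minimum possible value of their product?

mn = m(372 − m) is concave in m, so over [116, 256] it is minimized at an endpoint.
At the endpoint m = 116, n = 372 − 116 = 256, so mn = 116 × 256 = 29696.

29696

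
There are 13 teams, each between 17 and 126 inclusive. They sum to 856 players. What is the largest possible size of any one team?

To make one team as large as possible, make the other 12 as small as possible.
The other 12 contribute at least 12 × 17 = 204, leaving at most 856 − 204 = 652.
But each team is capped at 126, so the maximum is 126.
Achievable: one at 126 and the other 12 totalling 730, which fits since 12 × 17 ≤ 730 ≤ 12 × 126.

126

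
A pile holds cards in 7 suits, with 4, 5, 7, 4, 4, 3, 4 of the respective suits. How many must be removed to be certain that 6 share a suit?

30

In the worst case you take as many as possible of each suit without reaching 6: 4 + 5 + 5 + 4 + 4 + 3 + 4 = 29.
The next one must give 6 of some suit, so 29 + 1 = 30.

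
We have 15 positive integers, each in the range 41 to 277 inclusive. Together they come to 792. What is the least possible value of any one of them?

Minimizing one value means maximizing the remaining 14.
The other 14 can take up 14 × 277 = 3878 ≥ 792 − 41, so one integer can sit at its floor of 41.
Achievable: one at 41 and the other 14 totalling 751, which fits since 14 × 41 ≤ 751 ≤ 14 × 277.

41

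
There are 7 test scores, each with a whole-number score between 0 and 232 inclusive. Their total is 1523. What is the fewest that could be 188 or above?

5

Suppose at most 7 − j of them reach 188; then j values are ≤ 187 and the rest ≤ 232.
The total is then ≤ 187·j + 232·(7 − j) = 1624 − 45j. For this to be ≥ 1523 we need j ≤ 2, so at least 7 − 2 = 5 must reach 188.
Exactly 5 works: 5 values at 232 and 2 at 187 total 1534; lower one of the high values by 11 (still ≥ 188) to hit 1523.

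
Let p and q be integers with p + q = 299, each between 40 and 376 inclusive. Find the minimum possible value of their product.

10360

For a fixed sum, pq is smallest when p and q are as far apart as possible.
The extreme feasible split is p = 40, q = 259, giving pq = 10360.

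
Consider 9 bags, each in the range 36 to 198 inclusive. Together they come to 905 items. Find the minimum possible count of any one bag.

36

Minimizing one value means maximizing the remaining 8.
The other 8 can take up 8 × 198 = 1584 ≥ 905 − 36, so one bag can sit at its floor of 36.
Achievable: one at 36 and the other 8 totalling 869, which fits since 8 × 36 ≤ 869 ≤ 8 × 198.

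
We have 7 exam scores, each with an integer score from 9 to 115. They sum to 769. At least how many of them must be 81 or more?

Each value short of 81 is at most 80, costing at least 115 − 80 = 35 against the maximum total of 805.
We can afford to lose at most 805 − 769 = 36, so at most ⌊36/35⌋ = 1 fall short, and at least 6 are ≥ 81.
Exactly 6 works: 6 values at 115 and 1 at 80 total 770; lower one of the high values by 1 (still ≥ 81) to hit 769.

6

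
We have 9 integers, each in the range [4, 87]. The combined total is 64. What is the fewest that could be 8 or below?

Each value above 8 is at least 9, contributing at least 9 − 4 = 5 above the floor 4.
The sum exceeds the floor total 36 by 28, so at most ⌊28/5⌋ = 5 exceed 8, and at least 4 are ≤ 8.
Exactly 4 works: 4 values at 4 and 5 at 9 total 61; raise one of the low values by 3 (still ≤ 8) to hit 64.

4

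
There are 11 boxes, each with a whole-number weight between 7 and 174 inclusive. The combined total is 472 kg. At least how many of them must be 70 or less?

5

Each value above 70 is at least 71, contributing at least 71 − 7 = 64 above the floor 7.
The sum exceeds the floor total 77 by 395, so at most ⌊395/64⌋ = 6 exceed 70, and at least 5 are ≤ 70.
Exactly 5 works: 5 values at 7 and 6 at 71 total 461; raise one of the low values by 11 (still ≤ 70) to hit 472.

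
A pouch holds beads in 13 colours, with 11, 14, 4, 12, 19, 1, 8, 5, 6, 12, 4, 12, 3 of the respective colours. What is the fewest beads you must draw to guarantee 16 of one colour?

In the worst case you take as many as possible of each colour without reaching 16: 11 + 14 + 4 + 12 + 15 + 1 + 8 + 5 + 6 + 12 + 4 + 12 + 3 = 107.
The next one must give 16 of some colour, so 107 + 1 = 108.

108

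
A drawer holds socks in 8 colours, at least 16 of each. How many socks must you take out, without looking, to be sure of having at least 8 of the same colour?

In the worst case you draw 7 of each of the 8 colours: 8 × 7 = 56.
One more forces 8 of some colour, so 56 + 1 = 57.

57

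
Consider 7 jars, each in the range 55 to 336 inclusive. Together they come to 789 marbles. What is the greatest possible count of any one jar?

336

To make one jar as large as possible, make the other 6 as small as possible.
The other 6 contribute at least 6 × 55 = 330, leaving at most 789 − 330 = 459.
But each jar is capped at 336, so the maximum is 336.
Achievable: one at 336 and the other 6 totalling 453, which fits since 6 × 55 ≤ 453 ≤ 6 × 336.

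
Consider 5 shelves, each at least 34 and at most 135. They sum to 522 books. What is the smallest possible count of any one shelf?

Minimizing one value means maximizing the remaining 4.
The other 4 can take up 4 × 135 = 540 ≥ 522 − 34, so one shelf can sit at its floor of 34.
Achievable: one at 34 and the other 4 totalling 488, which fits since 4 × 34 ≤ 488 ≤ 4 × 135.

34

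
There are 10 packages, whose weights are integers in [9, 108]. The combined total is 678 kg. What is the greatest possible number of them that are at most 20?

4

Suppose k of them are at most 20. Those contribute at most 20 each and the rest at most 108 each.
So the total is at most 20k + 108(10 − k) = 1080 − 88k. This must still be ≥ 678, so k ≤ 4.
k = 4 is achieved by 4 values at 20 and 6 at 108, total 728; lower one of the 108's by 50 (still > 20) to reach 678.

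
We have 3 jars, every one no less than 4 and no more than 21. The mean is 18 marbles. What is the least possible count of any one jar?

Minimizing one value means maximizing the remaining 2.
The total is 3 × 18 = 54.
The other 2 contribute at most 2 × 21 = 42, leaving at least 54 − 42 = 12.
Since 12 ≥ 4, this is achievable: one at 12 and 2 at 21.

12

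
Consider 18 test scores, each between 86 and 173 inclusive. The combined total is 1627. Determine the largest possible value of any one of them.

165

To make one score as large as possible, make the other 17 as small as possible.
The other 17 contribute at least 17 × 86 = 1462, leaving at most 1627 − 1462 = 165.
Since 165 ≤ 173, this is achievable: one at 165 and 17 at 86.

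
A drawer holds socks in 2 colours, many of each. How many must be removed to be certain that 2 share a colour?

3

In the worst case you draw 1 of each of the 2 colours: 2 × 1 = 2.
One more forces 2 of some colour, so 2 + 1 = 3.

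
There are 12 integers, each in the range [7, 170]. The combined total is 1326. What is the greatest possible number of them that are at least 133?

9

With k values at 133 or above and the rest at least 7, the sum is at least 84 + 126k.
Since the sum is 1326, we need 126k ≤ 1242, i.e. k ≤ 9.
k = 9 is achieved by 9 values at 133 and 3 at 7, total 1218; add 108 to one value (staying below 133) to reach 1326.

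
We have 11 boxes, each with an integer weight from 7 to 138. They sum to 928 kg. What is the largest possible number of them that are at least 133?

6

If k of the values are ≥ 133, the total is ≥ 133k + 7(11 − k).
Setting 133k + 7(11 − k) ≤ 928 gives 126k ≤ 851, so k ≤ 6.
k = 6 is achieved by 6 values at 133 and 5 at 7, total 833; add 95 to one value (staying below 133) to reach 928.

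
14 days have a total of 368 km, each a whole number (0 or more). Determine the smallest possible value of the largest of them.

Some value must be at least ⌈368/14⌉ = 27, since 14 × 26 = 364 < 368.
Equality holds with 4 values of 27 and 10 values of 26.

27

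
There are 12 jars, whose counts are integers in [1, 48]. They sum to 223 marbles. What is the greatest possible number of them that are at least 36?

6

Suppose k of them are at least 36. Those contribute at least 36 each and the other 12 − k at least 1 each.
So the total is at least 36k + 1(12 − k) = 12 + 35k. This must be ≤ 223, giving k ≤ 6.
k = 6 is achieved by 6 values at 36 and 6 at 1, total 222; add 1 to one value (staying below 36) to reach 223.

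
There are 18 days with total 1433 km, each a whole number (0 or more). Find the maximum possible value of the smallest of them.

The 18 values sum to 1433, so their minimum is at most ⌊1433/18⌋ = 79.
Achievable: 7 of them at 79 and 11 at 80 total 1433.

79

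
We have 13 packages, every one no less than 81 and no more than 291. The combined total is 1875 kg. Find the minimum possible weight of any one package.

To make one package as small as possible, make the other 12 as large as possible.
The other 12 can take up 12 × 291 = 3492 ≥ 1875 − 81, so one package can sit at its floor of 81.
Achievable: one at 81 and the other 12 totalling 1794, which fits since 12 × 81 ≤ 1794 ≤ 12 × 291.

81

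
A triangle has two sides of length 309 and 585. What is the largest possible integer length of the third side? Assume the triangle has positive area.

The third side must be less than 309 + 585 = 894.
The largest integer below 894 is 893.

893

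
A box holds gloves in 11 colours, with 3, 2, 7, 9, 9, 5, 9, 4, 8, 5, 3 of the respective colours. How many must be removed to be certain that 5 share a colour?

41

In the worst case you take as many as possible of each colour without reaching 5: 3 + 2 + 4 + 4 + 4 + 4 + 4 + 4 + 4 + 4 + 3 = 40.
The next one must give 5 of some colour, so 40 + 1 = 41.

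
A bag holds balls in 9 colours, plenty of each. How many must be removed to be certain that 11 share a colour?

91

In the worst case you draw 10 of each of the 9 colours: 9 × 10 = 90.
One more forces 11 of some colour, so 90 + 1 = 91.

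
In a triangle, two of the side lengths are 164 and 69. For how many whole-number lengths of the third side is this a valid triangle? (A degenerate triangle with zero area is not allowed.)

137

The triangle inequality gives |164 − 69| < c < 164 + 69, i.e. 95 < c < 233.
So c can be any integer from 96 to 232: 137 values.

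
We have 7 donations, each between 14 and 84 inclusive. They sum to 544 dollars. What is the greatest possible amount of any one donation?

84

Maximizing one value means minimizing the remaining 6.
The other 6 contribute at least 6 × 14 = 84, leaving at most 544 − 84 = 460.
But each donation is capped at 84, so the maximum is 84.
Achievable: one at 84 and the other 6 totalling 460, which fits since 6 × 14 ≤ 460 ≤ 6 × 84.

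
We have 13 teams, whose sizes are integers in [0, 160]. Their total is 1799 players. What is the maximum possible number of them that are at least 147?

If k of the values are ≥ 147, the total is ≥ 147k + 0(13 − k).
Setting 147k + 0(13 − k) ≤ 1799 gives 147k ≤ 1799, so k ≤ 12.
k = 12 is achieved by 12 values at 147 and 1 at 0, total 1764; add 35 to one value (staying below 147) to reach 1799.

12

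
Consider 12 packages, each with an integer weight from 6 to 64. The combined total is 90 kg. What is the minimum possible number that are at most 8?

If only k of them are at most 8, the other 12 − k are at least 9, so the total is at least (12 − k)·9 + k·6.
This is ≤ 90, so (12 − k)·9 + 6k ≤ 90, which gives k ≥ 6.
Exactly 6 works: 6 values at 6 and 6 at 9 total 90.

6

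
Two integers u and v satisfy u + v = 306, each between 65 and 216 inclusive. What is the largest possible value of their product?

For a fixed sum, the product uv is largest when u and v are as close as possible.
Taking u = 153 and v = 153 (both in [65, 216]) gives uv = 23409.

23409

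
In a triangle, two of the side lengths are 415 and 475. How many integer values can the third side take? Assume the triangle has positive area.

829

The triangle inequality gives |415 − 475| < c < 415 + 475, i.e. 60 < c < 890.
So c can be any integer from 61 to 889: 829 values.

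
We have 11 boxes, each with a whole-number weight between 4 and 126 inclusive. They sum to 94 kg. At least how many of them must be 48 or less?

10

If only k of them are at most 48, the other 11 − k are at least 49, so the total is at least (11 − k)·49 + k·4.
This is ≤ 94, so (11 − k)·49 + 4k ≤ 94, which gives k ≥ 10.
Exactly 10 works: 10 values at 4 and 1 at 49 total 89; raise one of the low values by 5 (still ≤ 48) to hit 94.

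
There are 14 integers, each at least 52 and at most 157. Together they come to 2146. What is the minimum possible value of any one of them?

105

Minimizing one value means maximizing the remaining 13.
The other 13 contribute at most 13 × 157 = 2041, leaving at least 2146 − 2041 = 105.
Since 105 ≥ 52, this is achievable: one at 105 and 13 at 157.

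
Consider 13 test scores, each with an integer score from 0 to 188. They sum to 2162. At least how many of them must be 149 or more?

6

If only k of them are at least 149, the other 13 − k are at most 148, so the total is at most k·188 + (13 − k)·148.
This must reach 2162, so k·188 + (13 − k)·148 ≥ 2162, giving k ≥ 6.
Exactly 6 works: 6 values at 188 and 7 at 148 total 2164; lower one of the high values by 2 (still ≥ 149) to hit 2162.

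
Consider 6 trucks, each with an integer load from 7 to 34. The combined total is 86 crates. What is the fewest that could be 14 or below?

Let j be the number exceeding 14. Then the total is ≥ 15·j + 7·(6 − j) = 42 + 8j.
So 8j ≤ 44 and j ≤ 5; hence at least 6 − 5 = 1 are ≤ 14.
Exactly 1 works: 1 value at 7 and 5 at 15 total 82; raise one of the low values by 4 (still ≤ 14) to hit 86.

1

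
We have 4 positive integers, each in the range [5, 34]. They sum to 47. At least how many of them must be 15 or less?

2

Each value above 15 is at least 16, contributing at least 16 − 5 = 11 above the floor 5.
The sum exceeds the floor total 20 by 27, so at most ⌊27/11⌋ = 2 exceed 15, and at least 2 are ≤ 15.
Exactly 2 works: 2 values at 5 and 2 at 16 total 42; raise one of the low values by 5 (still ≤ 15) to hit 47.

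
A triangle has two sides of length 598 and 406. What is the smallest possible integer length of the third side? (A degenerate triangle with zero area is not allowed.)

193

The third side must exceed |598 − 406| = 192.
The smallest integer above 192 is 193.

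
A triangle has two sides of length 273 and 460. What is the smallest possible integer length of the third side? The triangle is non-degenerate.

The third side must exceed |273 − 460| = 187.
The smallest integer above 187 is 188.

188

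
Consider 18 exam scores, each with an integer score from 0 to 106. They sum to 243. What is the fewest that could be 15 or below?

3

If only k of them are at most 15, the other 18 − k are at least 16, so the total is at least (18 − k)·16 + k·0.
This is ≤ 243, so (18 − k)·16 + 0k ≤ 243, which gives k ≥ 3.
Exactly 3 works: 3 values at 0 and 15 at 16 total 240; raise one of the low values by 3 (still ≤ 15) to hit 243.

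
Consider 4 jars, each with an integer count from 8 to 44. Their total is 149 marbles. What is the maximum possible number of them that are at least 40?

If k of the values are ≥ 40, the total is ≥ 40k + 8(4 − k).
Setting 40k + 8(4 − k) ≤ 149 gives 32k ≤ 117, so k ≤ 3.
k = 3 is achieved by 3 values at 40 and 1 at 8, total 128; add 21 to one value (staying below 40) to reach 149.

3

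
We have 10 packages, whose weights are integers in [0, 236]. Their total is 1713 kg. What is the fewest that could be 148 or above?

3

Each value short of 148 is at most 147, costing at least 236 − 147 = 89 against the maximum total of 2360.
We can afford to lose at most 2360 − 1713 = 647, so at most ⌊647/89⌋ = 7 fall short, and at least 3 are ≥ 148.
Exactly 3 works: 3 values at 236 and 7 at 147 total 1737; lower one of the high values by 24 (still ≥ 148) to hit 1713.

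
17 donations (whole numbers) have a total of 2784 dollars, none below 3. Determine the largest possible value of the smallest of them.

The average is 2784/17 < 164, so some value is ≤ 163.
Equality holds with 4 values of 163 and 13 values of 164.

163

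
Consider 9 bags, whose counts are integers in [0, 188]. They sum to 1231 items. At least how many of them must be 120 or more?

Each value short of 120 is at most 119, costing at least 188 − 119 = 69 against the maximum total of 1692.
We can afford to lose at most 1692 − 1231 = 461, so at most ⌊461/69⌋ = 6 fall short, and at least 3 are ≥ 120.
Exactly 3 works: 3 values at 188 and 6 at 119 total 1278; lower one of the high values by 47 (still ≥ 120) to hit 1231.

3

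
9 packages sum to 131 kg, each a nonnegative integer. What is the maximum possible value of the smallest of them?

14

The 9 values sum to 131, so their minimum is at most ⌊131/9⌋ = 14.
Taking 4 copies of 14 and 5 copies of 15 gives exactly 131, so 14 is attained.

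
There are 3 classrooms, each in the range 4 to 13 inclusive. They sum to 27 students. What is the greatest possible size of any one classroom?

To make one classroom as large as possible, make the other 2 as small as possible.
The other 2 contribute at least 2 × 4 = 8, leaving at most 27 − 8 = 19.
But each classroom is capped at 13, so the maximum is 13.
Achievable: one at 13 and the other 2 totalling 14, which fits since 2 × 4 ≤ 14 ≤ 2 × 13.

13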